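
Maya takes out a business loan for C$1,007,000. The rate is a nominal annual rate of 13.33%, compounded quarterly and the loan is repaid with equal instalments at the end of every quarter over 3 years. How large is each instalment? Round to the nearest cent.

C$103,183.70

i = 0.1333/4 = 0.033325 per quarter; n = 3·4 = 12.
PMT = 1.007e+06 / ( [1 − (1+0.033325)^(−12)] / 0.033325 ) = 1.007e+06 / 9.759294 = 103,183.6985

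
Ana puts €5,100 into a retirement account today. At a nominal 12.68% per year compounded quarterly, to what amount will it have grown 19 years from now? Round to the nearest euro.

With 4 periods per year: i = 0.0317, n = 76.
5,100 × (1+0.0317)^76 = 5,100 × 10.716691 = 54,655.1257

€54,655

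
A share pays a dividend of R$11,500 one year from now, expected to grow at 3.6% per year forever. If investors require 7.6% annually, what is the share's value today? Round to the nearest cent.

R$287,500.00

PV = PMT / (i − g) = 11500 / (0.076 − 0.036) = 11500 / 0.040000 = 287,500.0000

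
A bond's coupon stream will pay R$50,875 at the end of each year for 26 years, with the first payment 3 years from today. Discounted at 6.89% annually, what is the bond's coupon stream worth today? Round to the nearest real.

R$531,965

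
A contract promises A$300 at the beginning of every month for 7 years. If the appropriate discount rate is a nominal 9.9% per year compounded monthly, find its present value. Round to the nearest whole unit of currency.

A$18,277

With 12 periods per year: i = 0.00825, n = 84.
PV = 300 × [1 − (1+0.00825)^(−84)] / 0.00825 × (1+i) = 300 × 60.923069 = 18,276.9207
(Beginning-of-period payments → annuity-due factor ×(1+i).)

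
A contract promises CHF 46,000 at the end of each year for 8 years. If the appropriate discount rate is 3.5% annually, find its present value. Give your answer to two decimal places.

CHF 316,201.95

PV = PMT · [1 − (1+i)^(−n)] / i = 46000 · 6.873956 = 316,201.9547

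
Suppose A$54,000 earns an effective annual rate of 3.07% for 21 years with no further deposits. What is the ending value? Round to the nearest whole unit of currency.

54,000 × (1+0.0307)^21 = 54,000 × 1.887026 = 101,899.3836

A$101,899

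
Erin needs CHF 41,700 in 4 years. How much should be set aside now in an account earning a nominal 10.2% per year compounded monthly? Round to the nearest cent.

CHF 27,777.47

i = 0.102/12 = 0.0085 per month; n = 4·12 = 48.
Discount factor = (1+0.0085)^(−48) = 0.666126; PV = 41,700 × 0.666126 = 27,777.4729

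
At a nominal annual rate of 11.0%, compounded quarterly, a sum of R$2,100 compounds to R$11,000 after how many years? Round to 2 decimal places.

Periodic rate i = 0.11/4 = 0.0275.
(1+i)^n = 11000/2100 = 5.23810, so n = ln 5.23810 / ln 1.0275 = 61.0409 quarters
= 61.0409/4 years

15.26 years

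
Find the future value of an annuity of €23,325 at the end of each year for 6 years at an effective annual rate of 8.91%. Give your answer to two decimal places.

FV = 23325 × [(1+0.0891)^6 − 1] / 0.0891 = 23325 × 7.506270 = 175,083.7520

€175,083.75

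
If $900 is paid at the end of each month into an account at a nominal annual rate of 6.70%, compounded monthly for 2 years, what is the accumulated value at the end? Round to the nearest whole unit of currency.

i = 0.067/12 = 0.00558333 per month; n = 2·12 = 24.
FV = PMT · [(1+i)^n − 1] / i = 900 · 25.605987 = 23,045.3882

$23,045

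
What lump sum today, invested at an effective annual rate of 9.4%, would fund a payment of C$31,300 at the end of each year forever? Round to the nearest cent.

C$332,978.72

PV = PMT / i = 31300 / 0.094 = 332,978.7234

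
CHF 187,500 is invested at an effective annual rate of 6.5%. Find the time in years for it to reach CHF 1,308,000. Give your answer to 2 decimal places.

30.85 years

(1+i)^n = 1.308e+06/187500 = 6.97600, so n = ln 6.97600 / ln 1.065 = 30.8453 years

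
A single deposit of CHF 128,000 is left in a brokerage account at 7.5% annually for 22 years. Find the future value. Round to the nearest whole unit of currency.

128,000 × (1+0.075)^22 = 128,000 × 4.908923 = 628,342.1347

CHF 628,342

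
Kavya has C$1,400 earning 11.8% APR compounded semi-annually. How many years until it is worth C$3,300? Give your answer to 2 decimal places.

7.48 years

Periodic rate i = 0.118/2 = 0.059.
(1+i)^n = 3300/1400 = 2.35714, so n = ln 2.35714 / ln 1.059 = 14.9577 half-years
= 14.9577/2 years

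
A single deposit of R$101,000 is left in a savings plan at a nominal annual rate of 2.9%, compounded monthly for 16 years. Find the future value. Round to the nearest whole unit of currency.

i = 0.029/12 = 0.00241667 per month; n = 16·12 = 192.
FV = PV·(1+i)^n = 101,000 × 1.589533 = 160,542.8286

R$160,543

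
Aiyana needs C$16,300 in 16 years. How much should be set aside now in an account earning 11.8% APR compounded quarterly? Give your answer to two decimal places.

C$2,535.72

i = 0.118/4 = 0.0295 per quarter; n = 16·4 = 64.
PV = 16,300 / (1 + 0.0295)^64 = 16,300 / 6.428157 = 2,535.7191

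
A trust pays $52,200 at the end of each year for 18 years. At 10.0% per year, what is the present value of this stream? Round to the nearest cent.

$428,113.71

PV = PMT · [1 − (1+i)^(−n)] / i = 52200 · 8.201412 = 428,113.7117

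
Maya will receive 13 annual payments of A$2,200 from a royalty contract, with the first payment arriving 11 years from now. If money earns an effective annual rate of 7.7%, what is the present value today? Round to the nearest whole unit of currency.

PV at t=10 (ordinary 13-year annuity): 2200 × a(13|0.077) = 2200 × 8.035874 = 17,678.9224
PV₀ = 17,678.9224 / (1+0.077)^10 = 17,678.9224 / 2.099699 = 8,419.7415

A$8,420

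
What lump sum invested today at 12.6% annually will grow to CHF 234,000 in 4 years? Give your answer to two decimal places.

CHF 145,566.79

Discount factor = (1+0.126)^(−4) = 0.622080; PV = 234,000 × 0.622080 = 145,566.7867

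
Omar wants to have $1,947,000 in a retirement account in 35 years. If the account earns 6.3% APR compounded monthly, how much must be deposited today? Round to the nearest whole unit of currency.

$215,899

i = 0.063/12 = 0.00525 per month; n = 35·12 = 420.
Discount factor = (1+0.00525)^(−420) = 0.110888; PV = 1,947,000 × 0.110888 = 215,899.4848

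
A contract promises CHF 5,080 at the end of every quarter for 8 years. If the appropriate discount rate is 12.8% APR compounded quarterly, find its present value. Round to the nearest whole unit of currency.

CHF 100,812

Periodic rate i = 0.128/4 = 0.032; n = 8 × 4 = 32 periods.
PV = 5080 × [1 − (1+0.032)^(−32)] / 0.032 = 5080 × 19.844884 = 100,812.0105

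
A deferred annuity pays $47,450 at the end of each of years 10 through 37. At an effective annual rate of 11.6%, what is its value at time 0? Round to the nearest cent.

$145,285.05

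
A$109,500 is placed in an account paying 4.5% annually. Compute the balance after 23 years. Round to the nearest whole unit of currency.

A$301,362

FV = PV·(1+i)^n = 109,500 × 2.752166 = 301,362.2151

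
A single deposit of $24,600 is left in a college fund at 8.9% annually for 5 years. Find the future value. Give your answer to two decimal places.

$37,676.84

FV = 24,600 × (1 + 0.089)^5 = 37,676.8430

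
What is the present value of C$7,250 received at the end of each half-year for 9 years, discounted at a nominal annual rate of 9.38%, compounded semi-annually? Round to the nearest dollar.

Periodic rate i = 0.0938/2 = 0.0469; n = 9 × 2 = 18 periods.
PV = PMT · [1 − (1+i)^(−n)] / i = 7250 · 11.977946 = 86,840.1077

C$86,840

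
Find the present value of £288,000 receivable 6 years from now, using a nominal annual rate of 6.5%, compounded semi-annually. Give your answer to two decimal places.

With 2 periods per year: i = 0.0325, n = 12.
Discount factor = (1+0.0325)^(−12) = 0.681270; PV = 288,000 × 0.681270 = 196,205.7650

£196,205.76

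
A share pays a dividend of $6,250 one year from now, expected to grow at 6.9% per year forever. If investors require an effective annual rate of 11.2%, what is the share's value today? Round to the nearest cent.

PV = D₁/(r − g) = 6250/(0.112 − 0.069) = 145,348.8372

$145,348.84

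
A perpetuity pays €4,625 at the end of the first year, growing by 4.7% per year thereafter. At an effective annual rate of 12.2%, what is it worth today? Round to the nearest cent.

€61,666.67

PV = PMT / (i − g) = 4625 / (0.122 − 0.047) = 4625 / 0.075000 = 61,666.6667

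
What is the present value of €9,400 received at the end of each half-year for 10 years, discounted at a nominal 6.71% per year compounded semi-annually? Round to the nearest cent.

€135,366.52

i = 0.0671/2 = 0.03355 per half-year; n = 10·2 = 20.
PV = PMT · [1 − (1+i)^(−n)] / i = 9400 · 14.400694 = 135,366.5204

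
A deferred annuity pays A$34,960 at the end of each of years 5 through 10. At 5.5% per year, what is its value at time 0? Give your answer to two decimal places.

A$140,975.35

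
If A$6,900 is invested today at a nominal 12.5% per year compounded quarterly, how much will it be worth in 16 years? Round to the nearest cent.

i = 0.125/4 = 0.03125 per quarter; n = 16·4 = 64.
FV = PV·(1+i)^n = 6,900 × 7.166276 = 49,447.3055

A$49,447.31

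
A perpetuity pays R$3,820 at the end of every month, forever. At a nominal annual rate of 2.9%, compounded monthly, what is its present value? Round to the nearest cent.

Periodic rate i = 0.029/12 = 0.00241667.
PV = PMT / i = 3820 / 0.00241667 = 1,580,689.6552

R$1,580,689.66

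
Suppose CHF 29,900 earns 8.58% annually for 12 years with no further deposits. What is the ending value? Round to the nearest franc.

CHF 80,291

FV = PV·(1+i)^n = 29,900 × 2.685332 = 80,291.4380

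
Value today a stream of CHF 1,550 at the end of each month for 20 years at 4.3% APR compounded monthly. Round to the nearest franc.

CHF 249,234

With 12 periods per year: i = 0.00358333, n = 240.
PV = PMT · [1 − (1+i)^(−n)] / i = 1550 · 160.796358 = 249,234.3545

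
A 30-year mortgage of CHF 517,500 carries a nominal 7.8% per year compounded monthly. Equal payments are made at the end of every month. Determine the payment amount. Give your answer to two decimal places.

Periodic rate i = 0.078/12 = 0.0065; n = 30 × 12 = 360 periods.
PMT = 517500 / ( [1 − (1+0.0065)^(−360)] / 0.0065 ) = 517500 / 138.913874 = 3,725.3298

CHF 3,725.33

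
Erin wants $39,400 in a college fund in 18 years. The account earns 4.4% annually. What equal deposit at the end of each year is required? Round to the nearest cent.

FV-annuity factor = 26.607860; PMT = 39400 / 26.607860 = 1,480.7655

$1,480.77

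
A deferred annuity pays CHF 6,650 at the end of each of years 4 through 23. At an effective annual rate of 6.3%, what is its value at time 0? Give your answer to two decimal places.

CHF 61,983.22

PV at t=3 (ordinary 20-year annuity): 6650 × a(20|0.063) = 6650 × 11.195727 = 74,451.5869
Discount back 3 years: 74,451.5869 × (1+0.063)^(−3) = 74,451.5869 × 0.832531 = 61,983.2245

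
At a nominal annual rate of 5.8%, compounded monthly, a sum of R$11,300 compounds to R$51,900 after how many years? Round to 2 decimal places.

26.35 years

Periodic rate i = 0.058/12 = 0.00483333.
n = ln(51900/11300) / ln(1+0.00483333) = ln(4.59292) / 0.004822 = 316.1788 months
= 316.1788/12 years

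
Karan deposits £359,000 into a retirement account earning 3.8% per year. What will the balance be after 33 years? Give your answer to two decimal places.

FV = PV·(1+i)^n = 359,000 × 3.423834 = 1,229,156.3086

£1,229,156.31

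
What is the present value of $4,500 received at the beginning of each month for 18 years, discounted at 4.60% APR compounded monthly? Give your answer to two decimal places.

$662,722.49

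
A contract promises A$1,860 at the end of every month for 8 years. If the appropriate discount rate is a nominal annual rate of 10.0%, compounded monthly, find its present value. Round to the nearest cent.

A$122,576.77

Periodic rate i = 0.1/12 = 0.00833333; n = 8 × 12 = 96 periods.
PV = 1860 × [1 − (1+0.00833333)^(−96)] / 0.00833333 = 1860 × 65.901488 = 122,576.7685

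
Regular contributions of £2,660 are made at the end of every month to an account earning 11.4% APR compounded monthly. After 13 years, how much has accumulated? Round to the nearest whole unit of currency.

With 12 periods per year: i = 0.0095, n = 156.
FV = 2660 × [(1+0.0095)^156 − 1] / 0.0095 = 2660 × 354.848065 = 943,895.8522

£943,896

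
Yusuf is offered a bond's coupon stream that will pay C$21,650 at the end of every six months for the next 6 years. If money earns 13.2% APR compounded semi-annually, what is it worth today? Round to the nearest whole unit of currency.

Periodic rate i = 0.132/2 = 0.066; n = 6 × 2 = 12 periods.
Annuity factor a(12|0.066) = 8.114806; PV = 21650 × 8.114806 = 175,685.5473

C$175,686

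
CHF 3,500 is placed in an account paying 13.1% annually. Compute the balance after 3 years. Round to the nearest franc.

CHF 5,064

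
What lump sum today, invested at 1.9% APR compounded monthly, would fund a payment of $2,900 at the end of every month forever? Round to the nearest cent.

Periodic rate i = 0.019/12 = 0.00158333.
PV = PMT / i = 2900 / 0.00158333 = 1,831,578.9474

$1,831,578.95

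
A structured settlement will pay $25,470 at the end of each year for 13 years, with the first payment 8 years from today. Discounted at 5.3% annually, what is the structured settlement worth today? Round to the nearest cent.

$163,701.48

PV at t=7 (ordinary 13-year annuity): 25470 × a(13|0.053) = 25470 × 9.226187 = 234,990.9828
PV₀ = 234,990.9828 / (1+0.053)^7 = 234,990.9828 / 1.435485 = 163,701.4775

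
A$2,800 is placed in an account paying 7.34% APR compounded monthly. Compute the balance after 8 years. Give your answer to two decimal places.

Periodic rate i = 0.0734/12 = 0.00611667; n = 8 × 12 = 96 periods.
FV = 2,800 × (1 + 0.00611667)^96 = 5,028.0431

A$5,028.04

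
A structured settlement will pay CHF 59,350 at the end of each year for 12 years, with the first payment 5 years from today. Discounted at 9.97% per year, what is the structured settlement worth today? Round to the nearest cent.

CHF 276,913.93

PV at t=4 (ordinary 12-year annuity): 59350 × a(12|0.0997) = 59350 × 6.823717 = 404,987.5770
Discount back 4 years: 404,987.5770 × (1+0.0997)^(−4) = 404,987.5770 × 0.683759 = 276,913.9287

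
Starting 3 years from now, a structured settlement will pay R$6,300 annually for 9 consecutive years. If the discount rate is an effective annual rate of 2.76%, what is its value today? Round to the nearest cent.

R$46,977.18

Value one period before first payment (t=2): 6300 × [1 − (1+0.0276)^(−9)] / 0.0276 = 6300 × 7.873985 = 49,606.1033
PV₀ = 49,606.1033 / (1+0.0276)^2 = 49,606.1033 / 1.055962 = 46,977.1778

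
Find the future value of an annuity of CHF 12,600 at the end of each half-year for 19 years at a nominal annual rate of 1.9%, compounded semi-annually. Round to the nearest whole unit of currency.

CHF 573,394

Periodic rate i = 0.019/2 = 0.0095; n = 19 × 2 = 38 periods.
FV = PMT · [(1+i)^n − 1] / i = 12600 · 45.507448 = 573,393.8414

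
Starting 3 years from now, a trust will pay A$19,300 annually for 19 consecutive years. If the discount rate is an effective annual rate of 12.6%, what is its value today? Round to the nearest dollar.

PV at t=2 (ordinary 19-year annuity): 19300 × a(19|0.126) = 19300 × 7.103978 = 137,106.7689
PV₀ = 137,106.7689 / (1+0.126)^2 = 137,106.7689 / 1.267876 = 108,138.9417

A$108,139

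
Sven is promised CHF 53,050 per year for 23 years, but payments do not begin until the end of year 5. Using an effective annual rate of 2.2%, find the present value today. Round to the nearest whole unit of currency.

CHF 870,390

Value one period before first payment (t=4): 53050 × [1 − (1+0.022)^(−23)] / 0.022 = 53050 × 17.899146 = 949,549.6795
PV₀ = 949,549.6795 / (1+0.022)^4 = 949,549.6795 / 1.090947 = 870,390.4321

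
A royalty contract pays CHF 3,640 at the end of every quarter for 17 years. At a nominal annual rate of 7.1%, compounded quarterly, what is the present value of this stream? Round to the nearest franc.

With 4 periods per year: i = 0.01775, n = 68.
Annuity factor a(68|0.01775) = 39.308364; PV = 3640 × 39.308364 = 143,082.4439

CHF 143,082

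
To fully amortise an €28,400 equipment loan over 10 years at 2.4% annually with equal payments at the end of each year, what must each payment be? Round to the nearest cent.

PMT = 28400 / ( [1 − (1+0.024)^(−10)] / 0.024 ) = 28400 / 8.797462 = 3,228.2037

€3,228.20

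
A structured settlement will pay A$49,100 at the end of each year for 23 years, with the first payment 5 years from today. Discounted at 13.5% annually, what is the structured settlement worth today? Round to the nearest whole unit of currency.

Value one period before first payment (t=4): 49100 × [1 − (1+0.135)^(−23)] / 0.135 = 49100 × 7.004912 = 343,941.1570
Discount back 4 years: 343,941.1570 × (1+0.135)^(−4) = 343,941.1570 × 0.602583 = 207,252.9409

A$207,253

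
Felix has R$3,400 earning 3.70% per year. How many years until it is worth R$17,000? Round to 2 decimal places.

(1+i)^n = 17000/3400 = 5.00000, so n = ln 5.00000 / ln 1.037 = 44.2982 years

44.30 years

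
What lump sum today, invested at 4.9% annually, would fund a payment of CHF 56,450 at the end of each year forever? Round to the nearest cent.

CHF 1,152,040.82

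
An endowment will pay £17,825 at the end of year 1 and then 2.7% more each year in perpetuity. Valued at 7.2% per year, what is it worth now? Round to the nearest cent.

£396,111.11

PV = D₁/(r − g) = 17825/(0.072 − 0.027) = 396,111.1111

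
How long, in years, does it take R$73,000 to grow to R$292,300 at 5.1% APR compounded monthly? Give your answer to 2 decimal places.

Periodic rate i = 0.051/12 = 0.00425.
(1+i)^n = 292300/73000 = 4.00411, so n = ln 4.00411 / ln 1.00425 = 327.1217 months
= 327.1217/12 years

27.26 years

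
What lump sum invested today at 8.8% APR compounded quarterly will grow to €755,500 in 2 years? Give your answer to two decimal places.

Periodic rate i = 0.088/4 = 0.022; n = 2 × 4 = 8 periods.
PV = FV·(1+i)^(−n) = 755,500 × 0.840220 = 634,785.9449

€634,785.94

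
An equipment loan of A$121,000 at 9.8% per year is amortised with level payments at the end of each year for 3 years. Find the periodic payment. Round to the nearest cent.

A$48,484.67

PMT = 121000 / ( [1 − (1+0.098)^(−3)] / 0.098 ) = 121000 / 2.495634 = 48,484.6659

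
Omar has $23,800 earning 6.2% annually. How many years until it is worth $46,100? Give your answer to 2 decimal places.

(1+i)^n = 46100/23800 = 1.93697, so n = ln 1.93697 / ln 1.062 = 10.9906 years

10.99 years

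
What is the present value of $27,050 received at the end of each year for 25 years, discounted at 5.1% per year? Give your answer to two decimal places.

PV = PMT · [1 − (1+i)^(−n)] / i = 27050 · 13.953763 = 377,449.3020

$377,449.30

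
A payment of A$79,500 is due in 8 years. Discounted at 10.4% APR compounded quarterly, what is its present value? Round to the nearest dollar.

i = 0.104/4 = 0.026 per quarter; n = 8·4 = 32.
PV = FV·(1+i)^(−n) = 79,500 × 0.439830 = 34,966.4533

A$34,966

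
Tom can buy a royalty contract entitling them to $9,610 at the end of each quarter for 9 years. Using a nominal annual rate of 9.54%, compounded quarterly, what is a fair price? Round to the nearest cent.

Periodic rate i = 0.0954/4 = 0.02385; n = 9 × 4 = 36 periods.
PV = 9610 × [1 − (1+0.02385)^(−36)] / 0.02385 = 9610 × 23.981237 = 230,459.6911

$230,459.69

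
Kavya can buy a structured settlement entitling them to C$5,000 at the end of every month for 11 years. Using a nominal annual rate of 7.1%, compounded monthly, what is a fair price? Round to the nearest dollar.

i = 0.071/12 = 0.00591667 per month; n = 11·12 = 132.
PV = PMT · [1 − (1+i)^(−n)] / i = 5000 · 91.436119 = 457,180.5951

C$457,181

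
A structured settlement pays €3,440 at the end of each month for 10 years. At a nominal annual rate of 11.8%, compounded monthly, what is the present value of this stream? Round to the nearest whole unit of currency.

With 12 periods per year: i = 0.00983333, n = 120.
PV = 3440 × [1 − (1+0.00983333)^(−120)] / 0.00983333 = 3440 × 70.265595 = 241,713.6476

€241,714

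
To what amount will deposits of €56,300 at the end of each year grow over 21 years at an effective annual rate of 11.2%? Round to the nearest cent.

€4,169,193.09

FV = 56300 × [(1+0.112)^21 − 1] / 0.112 = 56300 × 74.053163 = 4,169,193.0939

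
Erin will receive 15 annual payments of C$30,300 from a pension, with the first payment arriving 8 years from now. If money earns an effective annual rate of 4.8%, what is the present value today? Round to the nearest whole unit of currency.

PV at t=7 (ordinary 15-year annuity): 30300 × a(15|0.048) = 30300 × 10.521414 = 318,798.8328
PV₀ = 318,798.8328 / (1+0.048)^7 = 318,798.8328 / 1.388446 = 229,608.3851

C$229,608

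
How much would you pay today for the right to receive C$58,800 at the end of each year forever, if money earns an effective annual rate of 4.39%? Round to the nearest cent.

PV = PMT / i = 58800 / 0.0439 = 1,339,407.7449

C$1,339,407.74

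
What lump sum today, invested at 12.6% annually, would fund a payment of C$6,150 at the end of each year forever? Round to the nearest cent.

PV = C/r = 6150/0.126 = 48,809.5238

C$48,809.52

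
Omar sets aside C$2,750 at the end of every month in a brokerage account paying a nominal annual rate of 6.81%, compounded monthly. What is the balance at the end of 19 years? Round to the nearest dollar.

With 12 periods per year: i = 0.005675, n = 228.
FV = 2750 × [(1+0.005675)^228 − 1] / 0.005675 = 2750 × 464.082329 = 1,276,226.4034

C$1,276,226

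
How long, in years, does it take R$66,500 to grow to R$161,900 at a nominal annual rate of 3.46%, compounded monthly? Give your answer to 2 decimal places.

Periodic rate i = 0.0346/12 = 0.00288333.
(1+i)^n = 161900/66500 = 2.43459, so n = ln 2.43459 / ln 1.00288 = 309.0378 months
= 309.0378/12 years

25.75 years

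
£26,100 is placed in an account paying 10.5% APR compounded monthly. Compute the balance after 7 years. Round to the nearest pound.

With 12 periods per year: i = 0.00875, n = 84.
FV = PV·(1+i)^n = 26,100 × 2.078825 = 54,257.3423

£54,257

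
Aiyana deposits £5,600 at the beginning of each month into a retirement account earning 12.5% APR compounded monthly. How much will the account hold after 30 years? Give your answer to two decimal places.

With 12 periods per year: i = 0.0104167, n = 360.
Accumulation factor s(360|0.0104167) × (1+i) = 3948.313426; FV = 5600 × 3948.313426 = 22,110,555.1859
Payments are at the start of each period, so multiply by (1+i).

£22,110,555.19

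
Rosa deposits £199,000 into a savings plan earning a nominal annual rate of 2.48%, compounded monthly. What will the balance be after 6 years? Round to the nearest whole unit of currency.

£230,892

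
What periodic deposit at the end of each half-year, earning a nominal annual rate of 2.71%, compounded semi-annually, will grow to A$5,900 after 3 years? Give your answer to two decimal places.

Periodic rate i = 0.0271/2 = 0.01355; n = 3 × 2 = 6 periods.
FV-annuity factor = 6.206960; PMT = 5900 / 6.206960 = 950.5459

A$950.55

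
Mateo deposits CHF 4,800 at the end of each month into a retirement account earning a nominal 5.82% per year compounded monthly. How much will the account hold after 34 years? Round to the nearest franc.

CHF 6,135,625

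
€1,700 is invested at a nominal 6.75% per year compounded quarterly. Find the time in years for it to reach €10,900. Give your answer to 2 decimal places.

27.76 years

Periodic rate i = 0.0675/4 = 0.016875.
(1+i)^n = 10900/1700 = 6.41176, so n = ln 6.41176 / ln 1.01687 = 111.0382 quarters
= 111.0382/4 years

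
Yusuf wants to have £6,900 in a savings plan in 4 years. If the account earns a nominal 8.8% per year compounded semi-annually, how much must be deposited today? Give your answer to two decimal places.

With 2 periods per year: i = 0.044, n = 8.
Discount factor = (1+0.044)^(−8) = 0.708592; PV = 6,900 × 0.708592 = 4,889.2822

£4,889.28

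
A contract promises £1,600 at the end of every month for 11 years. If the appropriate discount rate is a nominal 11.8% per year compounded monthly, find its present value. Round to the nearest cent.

£117,996.32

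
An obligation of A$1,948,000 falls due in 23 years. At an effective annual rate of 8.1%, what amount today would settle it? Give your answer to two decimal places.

Discount factor = (1+0.081)^(−23) = 0.166728; PV = 1,948,000 × 0.166728 = 324,786.5168

A$324,786.52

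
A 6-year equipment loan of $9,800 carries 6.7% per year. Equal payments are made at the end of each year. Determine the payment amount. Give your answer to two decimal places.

Annuity-PV factor = 4.811007; PMT = 9800 / 4.811007 = 2,036.9957

$2,037.00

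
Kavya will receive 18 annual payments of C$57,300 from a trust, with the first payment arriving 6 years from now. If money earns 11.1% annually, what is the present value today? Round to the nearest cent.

C$259,115.69

PV at t=5 (ordinary 18-year annuity): 57300 × a(18|0.111) = 57300 × 7.654369 = 438,595.3326
PV₀ = 438,595.3326 / (1+0.111)^5 = 438,595.3326 / 1.692662 = 259,115.6899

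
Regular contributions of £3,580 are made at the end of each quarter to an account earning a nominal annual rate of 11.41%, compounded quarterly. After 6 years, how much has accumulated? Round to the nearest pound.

£120,994

i = 0.1141/4 = 0.028525 per quarter; n = 6·4 = 24.
FV = PMT · [(1+i)^n − 1] / i = 3580 · 33.797291 = 120,994.3009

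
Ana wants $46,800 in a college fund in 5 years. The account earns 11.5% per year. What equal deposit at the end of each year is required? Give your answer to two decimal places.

$7,440.35

FV-annuity factor = 6.290029; PMT = 46800 / 6.290029 = 7,440.3469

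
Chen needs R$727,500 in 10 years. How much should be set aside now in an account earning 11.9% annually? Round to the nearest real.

PV = 727,500 / (1 + 0.119)^10 = 727,500 / 3.078229 = 236,337.2253

R$236,337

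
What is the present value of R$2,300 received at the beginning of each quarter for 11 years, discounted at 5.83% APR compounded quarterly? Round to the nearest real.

Periodic rate i = 0.0583/4 = 0.014575; n = 11 × 4 = 44 periods.
PV = PMT · [1 − (1+i)^(−n)] / i × (1+i) = 2300 · 32.783096 = 75,401.1201
(Beginning-of-period payments → annuity-due factor ×(1+i).)

R$75,401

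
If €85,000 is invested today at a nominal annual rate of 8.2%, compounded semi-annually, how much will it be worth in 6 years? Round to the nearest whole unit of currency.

€137,666

i = 0.082/2 = 0.041 per half-year; n = 6·2 = 12.
FV = PV·(1+i)^n = 85,000 × 1.619604 = 137,666.3126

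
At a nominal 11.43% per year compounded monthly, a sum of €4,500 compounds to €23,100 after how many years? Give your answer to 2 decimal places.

Periodic rate i = 0.1143/12 = 0.009525.
(1+i)^n = 23100/4500 = 5.13333, so n = ln 5.13333 / ln 1.00953 = 172.5494 months
= 172.5494/12 years

14.38 years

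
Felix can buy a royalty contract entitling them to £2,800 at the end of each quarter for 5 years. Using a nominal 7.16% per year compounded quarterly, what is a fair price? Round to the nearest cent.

£46,725.57

i = 0.0716/4 = 0.0179 per quarter; n = 5·4 = 20.
PV = PMT · [1 − (1+i)^(−n)] / i = 2800 · 16.687703 = 46,725.5698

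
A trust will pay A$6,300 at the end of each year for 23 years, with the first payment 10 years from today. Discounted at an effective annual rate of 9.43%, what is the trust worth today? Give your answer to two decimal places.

Value one period before first payment (t=9): 6300 × [1 − (1+0.0943)^(−23)] / 0.0943 = 6300 × 9.269854 = 58,400.0793
Discount back 9 years: 58,400.0793 × (1+0.0943)^(−9) = 58,400.0793 × 0.444398 = 25,952.8970

A$25,952.90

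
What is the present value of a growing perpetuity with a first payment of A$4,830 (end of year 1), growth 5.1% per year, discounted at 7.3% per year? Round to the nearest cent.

PV = D₁/(r − g) = 4830/(0.073 − 0.051) = 219,545.4545

A$219,545.45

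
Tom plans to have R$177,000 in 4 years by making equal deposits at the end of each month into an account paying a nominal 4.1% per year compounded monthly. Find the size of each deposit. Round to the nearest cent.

i = 0.041/12 = 0.00341667 per month; n = 4·12 = 48.
PMT = 177000 / ( [(1+0.00341667)^48 − 1] / 0.00341667 ) = 177000 / 52.063907 = 3,399.6680

R$3,399.67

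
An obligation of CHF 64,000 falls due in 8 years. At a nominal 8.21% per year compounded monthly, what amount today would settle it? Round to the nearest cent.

i = 0.0821/12 = 0.00684167 per month; n = 8·12 = 96.
Discount factor = (1+0.00684167)^(−96) = 0.519669; PV = 64,000 × 0.519669 = 33,258.8099

CHF 33,258.81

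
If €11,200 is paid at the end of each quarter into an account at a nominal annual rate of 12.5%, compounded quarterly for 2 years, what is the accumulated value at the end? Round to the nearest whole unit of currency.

€100,037

Periodic rate i = 0.125/4 = 0.03125; n = 2 × 4 = 8 periods.
Accumulation factor s(8|0.03125) = 8.931878; FV = 11200 × 8.931878 = 100,037.0334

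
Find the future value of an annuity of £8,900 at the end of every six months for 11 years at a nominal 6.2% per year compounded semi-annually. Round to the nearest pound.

i = 0.062/2 = 0.031 per half-year; n = 11·2 = 22.
Accumulation factor s(22|0.031) = 30.885478; FV = 8900 × 30.885478 = 274,880.7531

£274,881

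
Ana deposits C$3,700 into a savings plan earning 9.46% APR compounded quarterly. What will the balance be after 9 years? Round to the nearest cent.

C$8,583.32

i = 0.0946/4 = 0.02365 per quarter; n = 9·4 = 36.
FV = PV·(1+i)^n = 3,700 × 2.319817 = 8,583.3217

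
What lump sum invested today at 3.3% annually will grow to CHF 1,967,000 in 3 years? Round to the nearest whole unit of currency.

CHF 1,784,446

Discount factor = (1+0.033)^(−3) = 0.907192; PV = 1,967,000 × 0.907192 = 1,784,445.9395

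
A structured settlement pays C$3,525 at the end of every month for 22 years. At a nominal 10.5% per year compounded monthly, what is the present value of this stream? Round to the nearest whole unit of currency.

Periodic rate i = 0.105/12 = 0.00875; n = 22 × 12 = 264 periods.
PV = 3525 × [1 − (1+0.00875)^(−264)] / 0.00875 = 3525 × 102.827014 = 362,465.2256

C$362,465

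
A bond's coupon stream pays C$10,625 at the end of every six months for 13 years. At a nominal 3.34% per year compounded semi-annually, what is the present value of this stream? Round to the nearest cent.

C$222,609.90

i = 0.0334/2 = 0.0167 per half-year; n = 13·2 = 26.
PV = 10625 × [1 − (1+0.0167)^(−26)] / 0.0167 = 10625 × 20.951520 = 222,609.9023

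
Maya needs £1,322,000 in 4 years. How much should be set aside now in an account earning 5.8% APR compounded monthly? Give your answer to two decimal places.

£1,048,860.78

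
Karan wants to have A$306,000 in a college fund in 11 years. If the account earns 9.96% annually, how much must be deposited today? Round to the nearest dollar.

A$107,681

PV = FV·(1+i)^(−n) = 306,000 × 0.351899 = 107,681.0753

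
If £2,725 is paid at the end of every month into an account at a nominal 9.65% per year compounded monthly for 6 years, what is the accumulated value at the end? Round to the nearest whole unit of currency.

With 12 periods per year: i = 0.00804167, n = 72.
Accumulation factor s(72|0.00804167) = 97.010530; FV = 2725 × 97.010530 = 264,353.6951

£264,354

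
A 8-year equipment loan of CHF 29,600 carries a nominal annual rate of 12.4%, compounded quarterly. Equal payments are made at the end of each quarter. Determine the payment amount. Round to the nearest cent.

Periodic rate i = 0.124/4 = 0.031; n = 8 × 4 = 32 periods.
Annuity-PV factor = 20.114085; PMT = 29600 / 20.114085 = 1,471.6056

CHF 1,471.61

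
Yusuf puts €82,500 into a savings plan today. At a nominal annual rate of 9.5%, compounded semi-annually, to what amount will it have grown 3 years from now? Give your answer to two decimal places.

Periodic rate i = 0.095/2 = 0.0475; n = 3 × 2 = 6 periods.
FV = 82,500 × (1 + 0.0475)^6 = 108,987.8633

€108,987.86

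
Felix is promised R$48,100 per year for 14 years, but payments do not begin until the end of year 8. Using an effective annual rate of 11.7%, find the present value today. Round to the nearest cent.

PV at t=7 (ordinary 14-year annuity): 48100 × a(14|0.117) = 48100 × 6.731201 = 323,770.7886
PV₀ = 323,770.7886 / (1+0.117)^7 = 323,770.7886 / 2.169563 = 149,233.1999

R$149,233.20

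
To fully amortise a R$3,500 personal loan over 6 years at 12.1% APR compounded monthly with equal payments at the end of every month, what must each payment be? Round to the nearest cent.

R$68.61

Periodic rate i = 0.121/12 = 0.0100833; n = 6 × 12 = 72 periods.
Annuity-PV factor = 51.014593; PMT = 3500 / 51.014593 = 68.6078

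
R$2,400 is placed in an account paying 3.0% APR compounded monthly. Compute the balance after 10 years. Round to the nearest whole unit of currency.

Periodic rate i = 0.03/12 = 0.0025; n = 10 × 12 = 120 periods.
FV = PV·(1+i)^n = 2,400 × 1.349354 = 3,238.4485

R$3,238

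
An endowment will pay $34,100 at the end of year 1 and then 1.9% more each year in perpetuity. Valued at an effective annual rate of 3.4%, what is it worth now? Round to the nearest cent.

$2,273,333.33

PV = D₁/(r − g) = 34100/(0.034 − 0.019) = 2,273,333.3333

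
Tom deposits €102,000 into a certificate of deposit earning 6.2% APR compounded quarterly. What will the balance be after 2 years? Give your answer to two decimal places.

€115,355.84

i = 0.062/4 = 0.0155 per quarter; n = 2·4 = 8.
102,000 × (1+0.0155)^8 = 102,000 × 1.130940 = 115,355.8420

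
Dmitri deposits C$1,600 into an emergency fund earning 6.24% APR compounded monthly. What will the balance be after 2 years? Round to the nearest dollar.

Periodic rate i = 0.0624/12 = 0.0052; n = 2 × 12 = 24 periods.
FV = PV·(1+i)^n = 1,600 × 1.132556 = 1,812.0889

C$1,812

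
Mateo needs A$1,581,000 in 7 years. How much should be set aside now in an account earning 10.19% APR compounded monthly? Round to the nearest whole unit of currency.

A$777,065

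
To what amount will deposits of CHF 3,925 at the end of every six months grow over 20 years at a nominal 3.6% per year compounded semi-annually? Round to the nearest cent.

CHF 227,065.64

Periodic rate i = 0.036/2 = 0.018; n = 20 × 2 = 40 periods.
FV = 3925 × [(1+0.018)^40 − 1] / 0.018 = 3925 × 57.851119 = 227,065.6412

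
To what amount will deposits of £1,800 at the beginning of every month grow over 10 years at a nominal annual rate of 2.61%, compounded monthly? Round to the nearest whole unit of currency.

i = 0.0261/12 = 0.002175 per month; n = 10·12 = 120.
Accumulation factor s(120|0.002175) × (1+i) = 137.244878; FV = 1800 × 137.244878 = 247,040.7809
Payments are at the start of each period, so multiply by (1+i).

£247,041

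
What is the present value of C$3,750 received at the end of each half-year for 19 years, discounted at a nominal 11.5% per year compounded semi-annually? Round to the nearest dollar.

C$57,424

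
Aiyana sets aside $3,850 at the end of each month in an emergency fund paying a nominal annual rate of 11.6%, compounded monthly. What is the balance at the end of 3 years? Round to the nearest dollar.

Periodic rate i = 0.116/12 = 0.00966667; n = 3 × 12 = 36 periods.
FV = 3850 × [(1+0.00966667)^36 − 1] / 0.00966667 = 3850 × 42.813865 = 164,833.3814

$164,833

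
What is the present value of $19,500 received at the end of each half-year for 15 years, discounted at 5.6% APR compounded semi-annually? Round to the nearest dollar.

i = 0.056/2 = 0.028 per half-year; n = 15·2 = 30.
PV = PMT · [1 − (1+i)^(−n)] / i = 19500 · 20.117018 = 392,281.8494

$392,282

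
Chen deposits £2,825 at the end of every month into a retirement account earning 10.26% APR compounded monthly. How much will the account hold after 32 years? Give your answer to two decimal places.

£8,356,531.92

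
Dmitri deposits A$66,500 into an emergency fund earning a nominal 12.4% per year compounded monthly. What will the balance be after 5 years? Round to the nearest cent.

A$123,226.05

Periodic rate i = 0.124/12 = 0.0103333; n = 5 × 12 = 60 periods.
66,500 × (1+0.0103333)^60 = 66,500 × 1.853023 = 123,226.0548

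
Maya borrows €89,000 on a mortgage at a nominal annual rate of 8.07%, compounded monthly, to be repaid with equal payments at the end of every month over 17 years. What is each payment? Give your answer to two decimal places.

i = 0.0807/12 = 0.006725 per month; n = 17·12 = 204.
PMT = 89000 / ( [1 − (1+0.006725)^(−204)] / 0.006725 ) = 89000 / 110.811591 = 803.1651

€803.17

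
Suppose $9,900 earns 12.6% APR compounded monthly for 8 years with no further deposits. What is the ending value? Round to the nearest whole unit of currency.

$26,985

i = 0.126/12 = 0.0105 per month; n = 8·12 = 96.
FV = 9,900 × (1 + 0.0105)^96 = 26,984.9556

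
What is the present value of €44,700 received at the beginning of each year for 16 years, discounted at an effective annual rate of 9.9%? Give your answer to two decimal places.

PV = 44700 × [1 − (1+0.099)^(−16)] / 0.099 × (1+i) = 44700 × 8.649693 = 386,641.2963
(annuity-due: payments at period start, so ×(1+i).)

€386,641.30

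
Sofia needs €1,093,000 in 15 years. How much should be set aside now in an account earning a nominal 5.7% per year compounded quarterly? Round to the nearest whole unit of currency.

€467,648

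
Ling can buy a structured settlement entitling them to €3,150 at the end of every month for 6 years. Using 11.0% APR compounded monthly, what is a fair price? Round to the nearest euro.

Periodic rate i = 0.11/12 = 0.00916667; n = 6 × 12 = 72 periods.
PV = PMT · [1 − (1+i)^(−n)] / i = 3150 · 52.537346 = 165,492.6409

€165,493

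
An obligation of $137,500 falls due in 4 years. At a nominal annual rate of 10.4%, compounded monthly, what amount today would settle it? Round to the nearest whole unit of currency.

$90,869

With 12 periods per year: i = 0.00866667, n = 48.
Discount factor = (1+0.00866667)^(−48) = 0.660864; PV = 137,500 × 0.660864 = 90,868.7571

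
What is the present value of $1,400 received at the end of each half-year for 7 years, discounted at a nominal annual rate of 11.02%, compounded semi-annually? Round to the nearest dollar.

i = 0.1102/2 = 0.0551 per half-year; n = 7·2 = 14.
PV = 1400 × [1 − (1+0.0551)^(−14)] / 0.0551 = 1400 × 9.583617 = 13,417.0638

$13,417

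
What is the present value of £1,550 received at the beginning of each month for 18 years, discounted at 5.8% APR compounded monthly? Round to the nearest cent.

i = 0.058/12 = 0.00483333 per month; n = 18·12 = 216.
PV = 1550 × [1 − (1+0.00483333)^(−216)] / 0.00483333 × (1+i) = 1550 × 134.523589 = 208,511.5634
(Beginning-of-period payments → annuity-due factor ×(1+i).)

£208,511.56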